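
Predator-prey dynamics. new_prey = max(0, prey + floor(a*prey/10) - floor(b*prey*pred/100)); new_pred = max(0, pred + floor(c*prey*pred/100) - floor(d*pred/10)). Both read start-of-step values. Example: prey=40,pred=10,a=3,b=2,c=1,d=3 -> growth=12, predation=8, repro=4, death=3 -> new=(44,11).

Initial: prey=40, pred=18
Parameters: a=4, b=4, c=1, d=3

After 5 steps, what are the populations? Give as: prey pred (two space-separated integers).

Step 1: prey: 40+16-28=28; pred: 18+7-5=20
Step 2: prey: 28+11-22=17; pred: 20+5-6=19
Step 3: prey: 17+6-12=11; pred: 19+3-5=17
Step 4: prey: 11+4-7=8; pred: 17+1-5=13
Step 5: prey: 8+3-4=7; pred: 13+1-3=11

Answer: 7 11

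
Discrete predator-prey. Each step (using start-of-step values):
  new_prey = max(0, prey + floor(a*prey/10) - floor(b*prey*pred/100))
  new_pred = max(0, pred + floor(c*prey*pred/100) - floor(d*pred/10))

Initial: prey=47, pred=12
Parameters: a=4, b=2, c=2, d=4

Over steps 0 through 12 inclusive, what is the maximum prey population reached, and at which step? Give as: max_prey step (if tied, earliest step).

Step 1: prey: 47+18-11=54; pred: 12+11-4=19
Step 2: prey: 54+21-20=55; pred: 19+20-7=32
Step 3: prey: 55+22-35=42; pred: 32+35-12=55
Step 4: prey: 42+16-46=12; pred: 55+46-22=79
Step 5: prey: 12+4-18=0; pred: 79+18-31=66
Step 6: prey: 0+0-0=0; pred: 66+0-26=40
Step 7: prey: 0+0-0=0; pred: 40+0-16=24
Step 8: prey: 0+0-0=0; pred: 24+0-9=15
Step 9: prey: 0+0-0=0; pred: 15+0-6=9
Step 10: prey: 0+0-0=0; pred: 9+0-3=6
Step 11: prey: 0+0-0=0; pred: 6+0-2=4
Step 12: prey: 0+0-0=0; pred: 4+0-1=3
Max prey = 55 at step 2

Answer: 55 2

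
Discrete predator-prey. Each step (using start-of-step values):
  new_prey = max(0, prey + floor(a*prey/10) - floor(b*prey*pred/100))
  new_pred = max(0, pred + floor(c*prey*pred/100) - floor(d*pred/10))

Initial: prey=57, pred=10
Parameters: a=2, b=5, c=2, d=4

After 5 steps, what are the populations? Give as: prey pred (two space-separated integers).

Step 1: prey: 57+11-28=40; pred: 10+11-4=17
Step 2: prey: 40+8-34=14; pred: 17+13-6=24
Step 3: prey: 14+2-16=0; pred: 24+6-9=21
Step 4: prey: 0+0-0=0; pred: 21+0-8=13
Step 5: prey: 0+0-0=0; pred: 13+0-5=8

Answer: 0 8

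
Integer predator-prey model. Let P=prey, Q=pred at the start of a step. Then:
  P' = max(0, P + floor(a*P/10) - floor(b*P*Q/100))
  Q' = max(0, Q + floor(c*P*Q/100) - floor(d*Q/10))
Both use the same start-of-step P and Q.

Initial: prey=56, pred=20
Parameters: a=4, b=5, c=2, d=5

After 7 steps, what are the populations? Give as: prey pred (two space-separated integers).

Step 1: prey: 56+22-56=22; pred: 20+22-10=32
Step 2: prey: 22+8-35=0; pred: 32+14-16=30
Step 3: prey: 0+0-0=0; pred: 30+0-15=15
Step 4: prey: 0+0-0=0; pred: 15+0-7=8
Step 5: prey: 0+0-0=0; pred: 8+0-4=4
Step 6: prey: 0+0-0=0; pred: 4+0-2=2
Step 7: prey: 0+0-0=0; pred: 2+0-1=1

Answer: 0 1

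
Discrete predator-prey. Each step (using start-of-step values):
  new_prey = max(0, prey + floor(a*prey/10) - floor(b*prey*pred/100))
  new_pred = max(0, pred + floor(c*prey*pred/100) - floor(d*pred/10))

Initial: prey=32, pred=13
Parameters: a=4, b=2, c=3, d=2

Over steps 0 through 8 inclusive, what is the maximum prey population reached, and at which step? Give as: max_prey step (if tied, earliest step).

Step 1: prey: 32+12-8=36; pred: 13+12-2=23
Step 2: prey: 36+14-16=34; pred: 23+24-4=43
Step 3: prey: 34+13-29=18; pred: 43+43-8=78
Step 4: prey: 18+7-28=0; pred: 78+42-15=105
Step 5: prey: 0+0-0=0; pred: 105+0-21=84
Step 6: prey: 0+0-0=0; pred: 84+0-16=68
Step 7: prey: 0+0-0=0; pred: 68+0-13=55
Step 8: prey: 0+0-0=0; pred: 55+0-11=44
Max prey = 36 at step 1

Answer: 36 1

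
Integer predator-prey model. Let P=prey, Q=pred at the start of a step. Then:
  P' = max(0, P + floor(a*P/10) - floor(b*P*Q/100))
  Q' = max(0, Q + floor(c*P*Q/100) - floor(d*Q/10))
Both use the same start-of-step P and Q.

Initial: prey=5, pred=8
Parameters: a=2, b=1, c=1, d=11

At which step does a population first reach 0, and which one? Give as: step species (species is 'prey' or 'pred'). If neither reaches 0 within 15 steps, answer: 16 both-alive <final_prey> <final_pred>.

Step 1: prey: 5+1-0=6; pred: 8+0-8=0
First extinction: pred at step 1

Answer: 1 pred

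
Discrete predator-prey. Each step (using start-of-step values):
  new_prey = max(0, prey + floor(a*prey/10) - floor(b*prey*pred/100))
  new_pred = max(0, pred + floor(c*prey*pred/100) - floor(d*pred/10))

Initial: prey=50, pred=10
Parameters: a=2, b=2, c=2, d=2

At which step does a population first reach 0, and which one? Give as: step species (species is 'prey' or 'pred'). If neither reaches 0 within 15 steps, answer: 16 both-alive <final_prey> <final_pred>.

Answer: 5 prey

Derivation:
Step 1: prey: 50+10-10=50; pred: 10+10-2=18
Step 2: prey: 50+10-18=42; pred: 18+18-3=33
Step 3: prey: 42+8-27=23; pred: 33+27-6=54
Step 4: prey: 23+4-24=3; pred: 54+24-10=68
Step 5: prey: 3+0-4=0; pred: 68+4-13=59
First extinction: prey at step 5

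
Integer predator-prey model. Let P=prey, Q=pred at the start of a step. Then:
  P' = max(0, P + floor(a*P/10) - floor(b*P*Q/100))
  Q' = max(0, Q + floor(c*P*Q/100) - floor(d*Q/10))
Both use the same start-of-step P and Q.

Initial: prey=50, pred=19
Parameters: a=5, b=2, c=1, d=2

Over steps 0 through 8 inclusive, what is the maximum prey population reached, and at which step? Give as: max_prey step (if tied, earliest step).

Step 1: prey: 50+25-19=56; pred: 19+9-3=25
Step 2: prey: 56+28-28=56; pred: 25+14-5=34
Step 3: prey: 56+28-38=46; pred: 34+19-6=47
Step 4: prey: 46+23-43=26; pred: 47+21-9=59
Step 5: prey: 26+13-30=9; pred: 59+15-11=63
Step 6: prey: 9+4-11=2; pred: 63+5-12=56
Step 7: prey: 2+1-2=1; pred: 56+1-11=46
Step 8: prey: 1+0-0=1; pred: 46+0-9=37
Max prey = 56 at step 1

Answer: 56 1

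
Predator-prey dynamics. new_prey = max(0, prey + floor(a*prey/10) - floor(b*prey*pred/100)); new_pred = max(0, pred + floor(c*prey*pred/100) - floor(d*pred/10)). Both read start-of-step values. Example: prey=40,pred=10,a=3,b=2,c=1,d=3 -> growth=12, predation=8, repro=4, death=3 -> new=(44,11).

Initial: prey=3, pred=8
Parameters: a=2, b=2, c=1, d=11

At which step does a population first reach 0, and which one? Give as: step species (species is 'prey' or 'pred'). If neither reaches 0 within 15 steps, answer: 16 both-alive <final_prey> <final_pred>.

Answer: 1 pred

Derivation:
Step 1: prey: 3+0-0=3; pred: 8+0-8=0
First extinction: pred at step 1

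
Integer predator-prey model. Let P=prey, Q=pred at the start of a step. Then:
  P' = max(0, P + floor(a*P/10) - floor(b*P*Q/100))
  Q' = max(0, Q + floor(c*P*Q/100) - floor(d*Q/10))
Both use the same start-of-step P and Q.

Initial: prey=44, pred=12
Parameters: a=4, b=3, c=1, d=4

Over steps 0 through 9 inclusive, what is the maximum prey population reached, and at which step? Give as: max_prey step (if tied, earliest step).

Step 1: prey: 44+17-15=46; pred: 12+5-4=13
Step 2: prey: 46+18-17=47; pred: 13+5-5=13
Step 3: prey: 47+18-18=47; pred: 13+6-5=14
Step 4: prey: 47+18-19=46; pred: 14+6-5=15
Step 5: prey: 46+18-20=44; pred: 15+6-6=15
Step 6: prey: 44+17-19=42; pred: 15+6-6=15
Step 7: prey: 42+16-18=40; pred: 15+6-6=15
Step 8: prey: 40+16-18=38; pred: 15+6-6=15
Step 9: prey: 38+15-17=36; pred: 15+5-6=14
Max prey = 47 at step 2

Answer: 47 2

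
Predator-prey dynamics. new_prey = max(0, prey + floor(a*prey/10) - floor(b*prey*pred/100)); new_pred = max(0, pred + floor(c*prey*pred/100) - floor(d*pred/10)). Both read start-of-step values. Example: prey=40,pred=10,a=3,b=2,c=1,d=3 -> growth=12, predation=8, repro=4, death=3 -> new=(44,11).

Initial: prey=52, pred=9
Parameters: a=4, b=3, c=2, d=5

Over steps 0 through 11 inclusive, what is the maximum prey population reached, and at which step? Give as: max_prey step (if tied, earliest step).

Answer: 58 1

Derivation:
Step 1: prey: 52+20-14=58; pred: 9+9-4=14
Step 2: prey: 58+23-24=57; pred: 14+16-7=23
Step 3: prey: 57+22-39=40; pred: 23+26-11=38
Step 4: prey: 40+16-45=11; pred: 38+30-19=49
Step 5: prey: 11+4-16=0; pred: 49+10-24=35
Step 6: prey: 0+0-0=0; pred: 35+0-17=18
Step 7: prey: 0+0-0=0; pred: 18+0-9=9
Step 8: prey: 0+0-0=0; pred: 9+0-4=5
Step 9: prey: 0+0-0=0; pred: 5+0-2=3
Step 10: prey: 0+0-0=0; pred: 3+0-1=2
Step 11: prey: 0+0-0=0; pred: 2+0-1=1
Max prey = 58 at step 1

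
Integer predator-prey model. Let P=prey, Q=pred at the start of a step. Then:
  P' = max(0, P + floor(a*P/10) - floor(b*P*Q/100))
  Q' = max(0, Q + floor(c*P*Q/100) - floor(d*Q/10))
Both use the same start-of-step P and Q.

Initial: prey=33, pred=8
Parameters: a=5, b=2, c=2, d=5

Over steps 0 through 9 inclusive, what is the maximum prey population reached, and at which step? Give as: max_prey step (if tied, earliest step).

Answer: 82 4

Derivation:
Step 1: prey: 33+16-5=44; pred: 8+5-4=9
Step 2: prey: 44+22-7=59; pred: 9+7-4=12
Step 3: prey: 59+29-14=74; pred: 12+14-6=20
Step 4: prey: 74+37-29=82; pred: 20+29-10=39
Step 5: prey: 82+41-63=60; pred: 39+63-19=83
Step 6: prey: 60+30-99=0; pred: 83+99-41=141
Step 7: prey: 0+0-0=0; pred: 141+0-70=71
Step 8: prey: 0+0-0=0; pred: 71+0-35=36
Step 9: prey: 0+0-0=0; pred: 36+0-18=18
Max prey = 82 at step 4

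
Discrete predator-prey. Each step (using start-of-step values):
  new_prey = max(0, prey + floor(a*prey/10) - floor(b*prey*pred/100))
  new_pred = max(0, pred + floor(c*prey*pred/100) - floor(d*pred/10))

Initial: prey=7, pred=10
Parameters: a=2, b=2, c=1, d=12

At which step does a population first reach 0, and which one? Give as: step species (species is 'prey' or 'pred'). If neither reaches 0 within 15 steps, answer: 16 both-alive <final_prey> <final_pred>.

Answer: 1 pred

Derivation:
Step 1: prey: 7+1-1=7; pred: 10+0-12=0
First extinction: pred at step 1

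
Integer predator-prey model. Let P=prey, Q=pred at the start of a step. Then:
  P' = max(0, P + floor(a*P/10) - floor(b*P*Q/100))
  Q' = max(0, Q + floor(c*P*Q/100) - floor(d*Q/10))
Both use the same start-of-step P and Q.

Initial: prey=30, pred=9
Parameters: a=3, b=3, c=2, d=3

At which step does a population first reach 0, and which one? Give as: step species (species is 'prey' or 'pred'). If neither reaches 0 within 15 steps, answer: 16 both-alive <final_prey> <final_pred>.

Answer: 16 both-alive 2 3

Derivation:
Step 1: prey: 30+9-8=31; pred: 9+5-2=12
Step 2: prey: 31+9-11=29; pred: 12+7-3=16
Step 3: prey: 29+8-13=24; pred: 16+9-4=21
Step 4: prey: 24+7-15=16; pred: 21+10-6=25
Step 5: prey: 16+4-12=8; pred: 25+8-7=26
Step 6: prey: 8+2-6=4; pred: 26+4-7=23
Step 7: prey: 4+1-2=3; pred: 23+1-6=18
Step 8: prey: 3+0-1=2; pred: 18+1-5=14
Step 9: prey: 2+0-0=2; pred: 14+0-4=10
Step 10: prey: 2+0-0=2; pred: 10+0-3=7
Step 11: prey: 2+0-0=2; pred: 7+0-2=5
Step 12: prey: 2+0-0=2; pred: 5+0-1=4
Step 13: prey: 2+0-0=2; pred: 4+0-1=3
Step 14: prey: 2+0-0=2; pred: 3+0-0=3
Steps 15-15: state stable at prey=2, pred=3 (no change)
No extinction within 15 steps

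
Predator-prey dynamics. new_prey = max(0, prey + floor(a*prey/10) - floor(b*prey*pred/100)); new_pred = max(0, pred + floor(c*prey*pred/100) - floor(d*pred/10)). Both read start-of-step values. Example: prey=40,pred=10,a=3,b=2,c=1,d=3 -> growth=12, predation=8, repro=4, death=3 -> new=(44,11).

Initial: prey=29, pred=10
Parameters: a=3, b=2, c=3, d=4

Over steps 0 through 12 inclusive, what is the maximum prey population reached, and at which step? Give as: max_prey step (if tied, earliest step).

Answer: 33 2

Derivation:
Step 1: prey: 29+8-5=32; pred: 10+8-4=14
Step 2: prey: 32+9-8=33; pred: 14+13-5=22
Step 3: prey: 33+9-14=28; pred: 22+21-8=35
Step 4: prey: 28+8-19=17; pred: 35+29-14=50
Step 5: prey: 17+5-17=5; pred: 50+25-20=55
Step 6: prey: 5+1-5=1; pred: 55+8-22=41
Step 7: prey: 1+0-0=1; pred: 41+1-16=26
Step 8: prey: 1+0-0=1; pred: 26+0-10=16
Step 9: prey: 1+0-0=1; pred: 16+0-6=10
Step 10: prey: 1+0-0=1; pred: 10+0-4=6
Step 11: prey: 1+0-0=1; pred: 6+0-2=4
Step 12: prey: 1+0-0=1; pred: 4+0-1=3
Max prey = 33 at step 2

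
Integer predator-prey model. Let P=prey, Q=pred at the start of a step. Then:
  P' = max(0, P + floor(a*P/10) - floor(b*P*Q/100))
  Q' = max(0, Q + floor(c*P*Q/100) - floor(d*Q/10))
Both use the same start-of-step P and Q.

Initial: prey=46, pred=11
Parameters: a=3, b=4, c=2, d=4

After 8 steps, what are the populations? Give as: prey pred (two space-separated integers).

Answer: 1 3

Derivation:
Step 1: prey: 46+13-20=39; pred: 11+10-4=17
Step 2: prey: 39+11-26=24; pred: 17+13-6=24
Step 3: prey: 24+7-23=8; pred: 24+11-9=26
Step 4: prey: 8+2-8=2; pred: 26+4-10=20
Step 5: prey: 2+0-1=1; pred: 20+0-8=12
Step 6: prey: 1+0-0=1; pred: 12+0-4=8
Step 7: prey: 1+0-0=1; pred: 8+0-3=5
Step 8: prey: 1+0-0=1; pred: 5+0-2=3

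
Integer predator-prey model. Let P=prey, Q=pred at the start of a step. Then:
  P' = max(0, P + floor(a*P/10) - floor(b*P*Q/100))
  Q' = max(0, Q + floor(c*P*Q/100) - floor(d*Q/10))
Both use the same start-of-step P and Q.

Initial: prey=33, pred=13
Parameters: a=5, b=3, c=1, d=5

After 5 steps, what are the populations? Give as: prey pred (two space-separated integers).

Answer: 79 10

Derivation:
Step 1: prey: 33+16-12=37; pred: 13+4-6=11
Step 2: prey: 37+18-12=43; pred: 11+4-5=10
Step 3: prey: 43+21-12=52; pred: 10+4-5=9
Step 4: prey: 52+26-14=64; pred: 9+4-4=9
Step 5: prey: 64+32-17=79; pred: 9+5-4=10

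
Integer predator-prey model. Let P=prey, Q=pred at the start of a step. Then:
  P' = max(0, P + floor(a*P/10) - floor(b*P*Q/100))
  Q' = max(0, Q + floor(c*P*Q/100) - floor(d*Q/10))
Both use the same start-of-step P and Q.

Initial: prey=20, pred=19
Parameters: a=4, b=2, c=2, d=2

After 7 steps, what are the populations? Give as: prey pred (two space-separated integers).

Answer: 2 34

Derivation:
Step 1: prey: 20+8-7=21; pred: 19+7-3=23
Step 2: prey: 21+8-9=20; pred: 23+9-4=28
Step 3: prey: 20+8-11=17; pred: 28+11-5=34
Step 4: prey: 17+6-11=12; pred: 34+11-6=39
Step 5: prey: 12+4-9=7; pred: 39+9-7=41
Step 6: prey: 7+2-5=4; pred: 41+5-8=38
Step 7: prey: 4+1-3=2; pred: 38+3-7=34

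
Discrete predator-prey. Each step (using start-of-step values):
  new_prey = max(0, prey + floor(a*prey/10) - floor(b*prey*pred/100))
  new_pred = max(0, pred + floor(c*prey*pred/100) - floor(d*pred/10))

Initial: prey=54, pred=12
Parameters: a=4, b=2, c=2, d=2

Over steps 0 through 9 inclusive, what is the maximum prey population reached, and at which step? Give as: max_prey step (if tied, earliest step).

Step 1: prey: 54+21-12=63; pred: 12+12-2=22
Step 2: prey: 63+25-27=61; pred: 22+27-4=45
Step 3: prey: 61+24-54=31; pred: 45+54-9=90
Step 4: prey: 31+12-55=0; pred: 90+55-18=127
Step 5: prey: 0+0-0=0; pred: 127+0-25=102
Step 6: prey: 0+0-0=0; pred: 102+0-20=82
Step 7: prey: 0+0-0=0; pred: 82+0-16=66
Step 8: prey: 0+0-0=0; pred: 66+0-13=53
Step 9: prey: 0+0-0=0; pred: 53+0-10=43
Max prey = 63 at step 1

Answer: 63 1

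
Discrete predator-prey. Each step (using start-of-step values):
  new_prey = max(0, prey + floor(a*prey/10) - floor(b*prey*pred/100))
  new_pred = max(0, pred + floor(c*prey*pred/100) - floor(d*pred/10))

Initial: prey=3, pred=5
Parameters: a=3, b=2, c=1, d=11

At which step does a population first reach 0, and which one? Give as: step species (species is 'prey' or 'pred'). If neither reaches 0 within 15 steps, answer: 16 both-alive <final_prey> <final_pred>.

Step 1: prey: 3+0-0=3; pred: 5+0-5=0
First extinction: pred at step 1

Answer: 1 pred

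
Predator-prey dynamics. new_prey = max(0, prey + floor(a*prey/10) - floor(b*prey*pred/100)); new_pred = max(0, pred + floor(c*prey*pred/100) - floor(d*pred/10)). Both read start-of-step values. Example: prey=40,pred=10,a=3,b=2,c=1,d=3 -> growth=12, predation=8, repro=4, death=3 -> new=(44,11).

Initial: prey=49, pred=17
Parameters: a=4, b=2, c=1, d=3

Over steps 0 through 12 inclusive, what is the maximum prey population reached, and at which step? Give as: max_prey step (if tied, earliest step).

Step 1: prey: 49+19-16=52; pred: 17+8-5=20
Step 2: prey: 52+20-20=52; pred: 20+10-6=24
Step 3: prey: 52+20-24=48; pred: 24+12-7=29
Step 4: prey: 48+19-27=40; pred: 29+13-8=34
Step 5: prey: 40+16-27=29; pred: 34+13-10=37
Step 6: prey: 29+11-21=19; pred: 37+10-11=36
Step 7: prey: 19+7-13=13; pred: 36+6-10=32
Step 8: prey: 13+5-8=10; pred: 32+4-9=27
Step 9: prey: 10+4-5=9; pred: 27+2-8=21
Step 10: prey: 9+3-3=9; pred: 21+1-6=16
Step 11: prey: 9+3-2=10; pred: 16+1-4=13
Step 12: prey: 10+4-2=12; pred: 13+1-3=11
Max prey = 52 at step 1

Answer: 52 1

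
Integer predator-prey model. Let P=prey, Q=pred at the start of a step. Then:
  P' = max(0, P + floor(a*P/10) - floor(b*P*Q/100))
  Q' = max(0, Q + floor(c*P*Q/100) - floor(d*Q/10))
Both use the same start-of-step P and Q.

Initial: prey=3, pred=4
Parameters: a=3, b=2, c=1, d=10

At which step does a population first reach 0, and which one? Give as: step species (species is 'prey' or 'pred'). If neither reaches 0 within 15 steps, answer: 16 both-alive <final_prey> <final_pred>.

Answer: 1 pred

Derivation:
Step 1: prey: 3+0-0=3; pred: 4+0-4=0
First extinction: pred at step 1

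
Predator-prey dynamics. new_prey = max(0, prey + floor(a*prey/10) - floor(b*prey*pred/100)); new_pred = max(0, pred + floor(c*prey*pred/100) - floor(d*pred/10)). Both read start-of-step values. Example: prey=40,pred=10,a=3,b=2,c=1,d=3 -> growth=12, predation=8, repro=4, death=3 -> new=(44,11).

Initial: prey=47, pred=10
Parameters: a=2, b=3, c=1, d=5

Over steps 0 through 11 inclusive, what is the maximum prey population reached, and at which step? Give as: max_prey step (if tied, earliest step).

Answer: 67 11

Derivation:
Step 1: prey: 47+9-14=42; pred: 10+4-5=9
Step 2: prey: 42+8-11=39; pred: 9+3-4=8
Step 3: prey: 39+7-9=37; pred: 8+3-4=7
Step 4: prey: 37+7-7=37; pred: 7+2-3=6
Step 5: prey: 37+7-6=38; pred: 6+2-3=5
Step 6: prey: 38+7-5=40; pred: 5+1-2=4
Step 7: prey: 40+8-4=44; pred: 4+1-2=3
Step 8: prey: 44+8-3=49; pred: 3+1-1=3
Step 9: prey: 49+9-4=54; pred: 3+1-1=3
Step 10: prey: 54+10-4=60; pred: 3+1-1=3
Step 11: prey: 60+12-5=67; pred: 3+1-1=3
Max prey = 67 at step 11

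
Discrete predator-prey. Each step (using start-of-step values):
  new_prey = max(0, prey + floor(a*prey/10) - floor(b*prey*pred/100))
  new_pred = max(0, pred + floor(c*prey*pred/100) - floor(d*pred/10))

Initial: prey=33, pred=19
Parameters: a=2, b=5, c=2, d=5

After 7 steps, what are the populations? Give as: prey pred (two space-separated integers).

Step 1: prey: 33+6-31=8; pred: 19+12-9=22
Step 2: prey: 8+1-8=1; pred: 22+3-11=14
Step 3: prey: 1+0-0=1; pred: 14+0-7=7
Step 4: prey: 1+0-0=1; pred: 7+0-3=4
Step 5: prey: 1+0-0=1; pred: 4+0-2=2
Step 6: prey: 1+0-0=1; pred: 2+0-1=1
Step 7: prey: 1+0-0=1; pred: 1+0-0=1

Answer: 1 1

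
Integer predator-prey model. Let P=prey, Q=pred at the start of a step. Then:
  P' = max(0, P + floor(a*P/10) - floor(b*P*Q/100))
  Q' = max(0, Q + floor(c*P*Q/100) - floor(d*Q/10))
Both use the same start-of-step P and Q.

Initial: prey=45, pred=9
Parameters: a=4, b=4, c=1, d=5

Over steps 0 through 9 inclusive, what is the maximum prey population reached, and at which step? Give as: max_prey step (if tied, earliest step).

Answer: 61 7

Derivation:
Step 1: prey: 45+18-16=47; pred: 9+4-4=9
Step 2: prey: 47+18-16=49; pred: 9+4-4=9
Step 3: prey: 49+19-17=51; pred: 9+4-4=9
Step 4: prey: 51+20-18=53; pred: 9+4-4=9
Step 5: prey: 53+21-19=55; pred: 9+4-4=9
Step 6: prey: 55+22-19=58; pred: 9+4-4=9
Step 7: prey: 58+23-20=61; pred: 9+5-4=10
Step 8: prey: 61+24-24=61; pred: 10+6-5=11
Step 9: prey: 61+24-26=59; pred: 11+6-5=12
Max prey = 61 at step 7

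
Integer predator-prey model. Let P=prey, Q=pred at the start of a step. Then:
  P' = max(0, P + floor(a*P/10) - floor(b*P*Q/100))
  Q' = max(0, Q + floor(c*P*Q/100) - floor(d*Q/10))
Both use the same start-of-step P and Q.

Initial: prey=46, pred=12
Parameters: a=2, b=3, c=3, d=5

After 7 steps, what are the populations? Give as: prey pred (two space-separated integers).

Answer: 0 3

Derivation:
Step 1: prey: 46+9-16=39; pred: 12+16-6=22
Step 2: prey: 39+7-25=21; pred: 22+25-11=36
Step 3: prey: 21+4-22=3; pred: 36+22-18=40
Step 4: prey: 3+0-3=0; pred: 40+3-20=23
Step 5: prey: 0+0-0=0; pred: 23+0-11=12
Step 6: prey: 0+0-0=0; pred: 12+0-6=6
Step 7: prey: 0+0-0=0; pred: 6+0-3=3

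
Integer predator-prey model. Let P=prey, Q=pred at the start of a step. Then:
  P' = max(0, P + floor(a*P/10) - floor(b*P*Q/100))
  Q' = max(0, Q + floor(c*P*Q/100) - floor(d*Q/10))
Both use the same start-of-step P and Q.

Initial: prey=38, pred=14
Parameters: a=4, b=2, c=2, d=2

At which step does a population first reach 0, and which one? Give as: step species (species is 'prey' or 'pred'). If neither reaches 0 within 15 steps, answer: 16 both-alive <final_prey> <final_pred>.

Step 1: prey: 38+15-10=43; pred: 14+10-2=22
Step 2: prey: 43+17-18=42; pred: 22+18-4=36
Step 3: prey: 42+16-30=28; pred: 36+30-7=59
Step 4: prey: 28+11-33=6; pred: 59+33-11=81
Step 5: prey: 6+2-9=0; pred: 81+9-16=74
First extinction: prey at step 5

Answer: 5 prey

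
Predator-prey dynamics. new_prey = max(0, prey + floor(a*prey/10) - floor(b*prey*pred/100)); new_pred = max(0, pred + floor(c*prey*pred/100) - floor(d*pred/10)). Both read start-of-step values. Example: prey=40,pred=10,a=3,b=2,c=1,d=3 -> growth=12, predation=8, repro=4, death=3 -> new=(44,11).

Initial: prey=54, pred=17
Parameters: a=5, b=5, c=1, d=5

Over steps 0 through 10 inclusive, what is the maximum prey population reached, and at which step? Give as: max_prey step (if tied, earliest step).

Step 1: prey: 54+27-45=36; pred: 17+9-8=18
Step 2: prey: 36+18-32=22; pred: 18+6-9=15
Step 3: prey: 22+11-16=17; pred: 15+3-7=11
Step 4: prey: 17+8-9=16; pred: 11+1-5=7
Step 5: prey: 16+8-5=19; pred: 7+1-3=5
Step 6: prey: 19+9-4=24; pred: 5+0-2=3
Step 7: prey: 24+12-3=33; pred: 3+0-1=2
Step 8: prey: 33+16-3=46; pred: 2+0-1=1
Step 9: prey: 46+23-2=67; pred: 1+0-0=1
Step 10: prey: 67+33-3=97; pred: 1+0-0=1
Max prey = 97 at step 10

Answer: 97 10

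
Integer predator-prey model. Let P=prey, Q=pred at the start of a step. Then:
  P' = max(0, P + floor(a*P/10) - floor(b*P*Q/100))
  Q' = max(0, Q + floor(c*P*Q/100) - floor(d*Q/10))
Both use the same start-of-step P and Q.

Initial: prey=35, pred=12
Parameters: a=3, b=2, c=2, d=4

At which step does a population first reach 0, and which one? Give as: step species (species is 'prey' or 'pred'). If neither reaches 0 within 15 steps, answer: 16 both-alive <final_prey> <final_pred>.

Step 1: prey: 35+10-8=37; pred: 12+8-4=16
Step 2: prey: 37+11-11=37; pred: 16+11-6=21
Step 3: prey: 37+11-15=33; pred: 21+15-8=28
Step 4: prey: 33+9-18=24; pred: 28+18-11=35
Step 5: prey: 24+7-16=15; pred: 35+16-14=37
Step 6: prey: 15+4-11=8; pred: 37+11-14=34
Step 7: prey: 8+2-5=5; pred: 34+5-13=26
Step 8: prey: 5+1-2=4; pred: 26+2-10=18
Step 9: prey: 4+1-1=4; pred: 18+1-7=12
Step 10: prey: 4+1-0=5; pred: 12+0-4=8
Step 11: prey: 5+1-0=6; pred: 8+0-3=5
Step 12: prey: 6+1-0=7; pred: 5+0-2=3
Step 13: prey: 7+2-0=9; pred: 3+0-1=2
Step 14: prey: 9+2-0=11; pred: 2+0-0=2
Step 15: prey: 11+3-0=14; pred: 2+0-0=2
No extinction within 15 steps

Answer: 16 both-alive 14 2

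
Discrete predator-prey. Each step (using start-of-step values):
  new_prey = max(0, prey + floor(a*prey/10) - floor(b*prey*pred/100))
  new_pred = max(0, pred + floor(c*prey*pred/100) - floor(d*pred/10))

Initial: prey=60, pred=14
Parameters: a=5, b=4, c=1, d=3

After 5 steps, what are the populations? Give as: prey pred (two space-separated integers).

Answer: 5 21

Derivation:
Step 1: prey: 60+30-33=57; pred: 14+8-4=18
Step 2: prey: 57+28-41=44; pred: 18+10-5=23
Step 3: prey: 44+22-40=26; pred: 23+10-6=27
Step 4: prey: 26+13-28=11; pred: 27+7-8=26
Step 5: prey: 11+5-11=5; pred: 26+2-7=21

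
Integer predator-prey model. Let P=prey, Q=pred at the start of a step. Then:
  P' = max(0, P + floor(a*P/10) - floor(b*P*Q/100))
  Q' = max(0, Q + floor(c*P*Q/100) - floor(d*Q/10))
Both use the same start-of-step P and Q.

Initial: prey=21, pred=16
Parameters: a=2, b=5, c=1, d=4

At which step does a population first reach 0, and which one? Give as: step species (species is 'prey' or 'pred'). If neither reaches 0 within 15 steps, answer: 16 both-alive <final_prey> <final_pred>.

Answer: 16 both-alive 3 2

Derivation:
Step 1: prey: 21+4-16=9; pred: 16+3-6=13
Step 2: prey: 9+1-5=5; pred: 13+1-5=9
Step 3: prey: 5+1-2=4; pred: 9+0-3=6
Step 4: prey: 4+0-1=3; pred: 6+0-2=4
Step 5: prey: 3+0-0=3; pred: 4+0-1=3
Step 6: prey: 3+0-0=3; pred: 3+0-1=2
Step 7: prey: 3+0-0=3; pred: 2+0-0=2
Steps 8-15: state stable at prey=3, pred=2 (no change)
No extinction within 15 steps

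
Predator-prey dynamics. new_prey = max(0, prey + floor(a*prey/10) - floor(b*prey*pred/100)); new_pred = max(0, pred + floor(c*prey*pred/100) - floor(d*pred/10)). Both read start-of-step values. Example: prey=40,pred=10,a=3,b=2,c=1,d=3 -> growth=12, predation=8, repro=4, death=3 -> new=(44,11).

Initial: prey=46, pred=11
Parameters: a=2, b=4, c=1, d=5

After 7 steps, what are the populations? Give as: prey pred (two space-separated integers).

Answer: 25 1

Derivation:
Step 1: prey: 46+9-20=35; pred: 11+5-5=11
Step 2: prey: 35+7-15=27; pred: 11+3-5=9
Step 3: prey: 27+5-9=23; pred: 9+2-4=7
Step 4: prey: 23+4-6=21; pred: 7+1-3=5
Step 5: prey: 21+4-4=21; pred: 5+1-2=4
Step 6: prey: 21+4-3=22; pred: 4+0-2=2
Step 7: prey: 22+4-1=25; pred: 2+0-1=1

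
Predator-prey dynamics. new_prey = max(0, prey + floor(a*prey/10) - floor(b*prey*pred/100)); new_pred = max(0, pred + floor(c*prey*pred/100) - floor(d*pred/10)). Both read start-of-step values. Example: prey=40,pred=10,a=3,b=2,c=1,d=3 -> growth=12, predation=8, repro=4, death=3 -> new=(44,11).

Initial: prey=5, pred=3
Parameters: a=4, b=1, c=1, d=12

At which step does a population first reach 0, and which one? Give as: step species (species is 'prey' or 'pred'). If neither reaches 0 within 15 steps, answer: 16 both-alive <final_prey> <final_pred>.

Step 1: prey: 5+2-0=7; pred: 3+0-3=0
First extinction: pred at step 1

Answer: 1 pred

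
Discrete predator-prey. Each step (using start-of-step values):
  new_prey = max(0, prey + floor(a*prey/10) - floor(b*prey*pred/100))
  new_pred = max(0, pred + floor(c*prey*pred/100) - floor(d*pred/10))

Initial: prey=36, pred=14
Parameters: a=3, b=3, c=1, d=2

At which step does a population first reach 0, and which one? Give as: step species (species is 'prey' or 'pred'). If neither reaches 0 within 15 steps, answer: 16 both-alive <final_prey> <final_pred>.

Step 1: prey: 36+10-15=31; pred: 14+5-2=17
Step 2: prey: 31+9-15=25; pred: 17+5-3=19
Step 3: prey: 25+7-14=18; pred: 19+4-3=20
Step 4: prey: 18+5-10=13; pred: 20+3-4=19
Step 5: prey: 13+3-7=9; pred: 19+2-3=18
Step 6: prey: 9+2-4=7; pred: 18+1-3=16
Step 7: prey: 7+2-3=6; pred: 16+1-3=14
Step 8: prey: 6+1-2=5; pred: 14+0-2=12
Step 9: prey: 5+1-1=5; pred: 12+0-2=10
Step 10: prey: 5+1-1=5; pred: 10+0-2=8
Step 11: prey: 5+1-1=5; pred: 8+0-1=7
Step 12: prey: 5+1-1=5; pred: 7+0-1=6
Step 13: prey: 5+1-0=6; pred: 6+0-1=5
Step 14: prey: 6+1-0=7; pred: 5+0-1=4
Step 15: prey: 7+2-0=9; pred: 4+0-0=4
No extinction within 15 steps

Answer: 16 both-alive 9 4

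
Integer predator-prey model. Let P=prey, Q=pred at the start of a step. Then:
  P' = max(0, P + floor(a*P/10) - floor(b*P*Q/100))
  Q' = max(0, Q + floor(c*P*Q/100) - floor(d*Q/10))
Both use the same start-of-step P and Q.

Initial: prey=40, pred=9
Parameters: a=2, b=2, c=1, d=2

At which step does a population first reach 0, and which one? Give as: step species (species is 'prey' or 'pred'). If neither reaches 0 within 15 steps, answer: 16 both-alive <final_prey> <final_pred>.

Step 1: prey: 40+8-7=41; pred: 9+3-1=11
Step 2: prey: 41+8-9=40; pred: 11+4-2=13
Step 3: prey: 40+8-10=38; pred: 13+5-2=16
Step 4: prey: 38+7-12=33; pred: 16+6-3=19
Step 5: prey: 33+6-12=27; pred: 19+6-3=22
Step 6: prey: 27+5-11=21; pred: 22+5-4=23
Step 7: prey: 21+4-9=16; pred: 23+4-4=23
Step 8: prey: 16+3-7=12; pred: 23+3-4=22
Step 9: prey: 12+2-5=9; pred: 22+2-4=20
Step 10: prey: 9+1-3=7; pred: 20+1-4=17
Step 11: prey: 7+1-2=6; pred: 17+1-3=15
Step 12: prey: 6+1-1=6; pred: 15+0-3=12
Step 13: prey: 6+1-1=6; pred: 12+0-2=10
Step 14: prey: 6+1-1=6; pred: 10+0-2=8
Step 15: prey: 6+1-0=7; pred: 8+0-1=7
No extinction within 15 steps

Answer: 16 both-alive 7 7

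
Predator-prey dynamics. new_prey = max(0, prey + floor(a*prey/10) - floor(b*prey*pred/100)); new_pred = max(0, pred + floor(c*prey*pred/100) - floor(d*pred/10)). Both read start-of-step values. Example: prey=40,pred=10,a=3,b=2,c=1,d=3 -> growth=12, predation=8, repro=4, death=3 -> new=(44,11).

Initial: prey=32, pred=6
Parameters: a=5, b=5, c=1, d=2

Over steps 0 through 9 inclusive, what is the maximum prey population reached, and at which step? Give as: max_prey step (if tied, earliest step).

Step 1: prey: 32+16-9=39; pred: 6+1-1=6
Step 2: prey: 39+19-11=47; pred: 6+2-1=7
Step 3: prey: 47+23-16=54; pred: 7+3-1=9
Step 4: prey: 54+27-24=57; pred: 9+4-1=12
Step 5: prey: 57+28-34=51; pred: 12+6-2=16
Step 6: prey: 51+25-40=36; pred: 16+8-3=21
Step 7: prey: 36+18-37=17; pred: 21+7-4=24
Step 8: prey: 17+8-20=5; pred: 24+4-4=24
Step 9: prey: 5+2-6=1; pred: 24+1-4=21
Max prey = 57 at step 4

Answer: 57 4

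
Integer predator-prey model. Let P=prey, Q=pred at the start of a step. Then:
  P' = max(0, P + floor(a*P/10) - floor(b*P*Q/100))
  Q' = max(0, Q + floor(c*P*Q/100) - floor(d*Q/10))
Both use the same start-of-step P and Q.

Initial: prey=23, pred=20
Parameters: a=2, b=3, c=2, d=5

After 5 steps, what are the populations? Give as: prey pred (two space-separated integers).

Answer: 6 3

Derivation:
Step 1: prey: 23+4-13=14; pred: 20+9-10=19
Step 2: prey: 14+2-7=9; pred: 19+5-9=15
Step 3: prey: 9+1-4=6; pred: 15+2-7=10
Step 4: prey: 6+1-1=6; pred: 10+1-5=6
Step 5: prey: 6+1-1=6; pred: 6+0-3=3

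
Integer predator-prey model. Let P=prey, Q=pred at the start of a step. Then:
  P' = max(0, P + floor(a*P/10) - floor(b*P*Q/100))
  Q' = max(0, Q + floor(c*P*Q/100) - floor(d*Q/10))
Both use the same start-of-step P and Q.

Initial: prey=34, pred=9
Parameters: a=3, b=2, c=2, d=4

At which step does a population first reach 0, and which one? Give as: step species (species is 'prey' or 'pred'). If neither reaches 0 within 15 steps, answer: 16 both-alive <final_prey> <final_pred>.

Answer: 16 both-alive 2 2

Derivation:
Step 1: prey: 34+10-6=38; pred: 9+6-3=12
Step 2: prey: 38+11-9=40; pred: 12+9-4=17
Step 3: prey: 40+12-13=39; pred: 17+13-6=24
Step 4: prey: 39+11-18=32; pred: 24+18-9=33
Step 5: prey: 32+9-21=20; pred: 33+21-13=41
Step 6: prey: 20+6-16=10; pred: 41+16-16=41
Step 7: prey: 10+3-8=5; pred: 41+8-16=33
Step 8: prey: 5+1-3=3; pred: 33+3-13=23
Step 9: prey: 3+0-1=2; pred: 23+1-9=15
Step 10: prey: 2+0-0=2; pred: 15+0-6=9
Step 11: prey: 2+0-0=2; pred: 9+0-3=6
Step 12: prey: 2+0-0=2; pred: 6+0-2=4
Step 13: prey: 2+0-0=2; pred: 4+0-1=3
Step 14: prey: 2+0-0=2; pred: 3+0-1=2
Step 15: prey: 2+0-0=2; pred: 2+0-0=2
No extinction within 15 steps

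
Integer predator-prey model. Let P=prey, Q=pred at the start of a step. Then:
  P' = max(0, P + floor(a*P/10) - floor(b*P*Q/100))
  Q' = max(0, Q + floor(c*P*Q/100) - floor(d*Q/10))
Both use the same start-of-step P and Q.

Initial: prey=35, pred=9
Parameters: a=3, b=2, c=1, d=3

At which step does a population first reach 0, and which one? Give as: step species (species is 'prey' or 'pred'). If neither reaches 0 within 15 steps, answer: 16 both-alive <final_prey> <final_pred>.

Answer: 16 both-alive 11 11

Derivation:
Step 1: prey: 35+10-6=39; pred: 9+3-2=10
Step 2: prey: 39+11-7=43; pred: 10+3-3=10
Step 3: prey: 43+12-8=47; pred: 10+4-3=11
Step 4: prey: 47+14-10=51; pred: 11+5-3=13
Step 5: prey: 51+15-13=53; pred: 13+6-3=16
Step 6: prey: 53+15-16=52; pred: 16+8-4=20
Step 7: prey: 52+15-20=47; pred: 20+10-6=24
Step 8: prey: 47+14-22=39; pred: 24+11-7=28
Step 9: prey: 39+11-21=29; pred: 28+10-8=30
Step 10: prey: 29+8-17=20; pred: 30+8-9=29
Step 11: prey: 20+6-11=15; pred: 29+5-8=26
Step 12: prey: 15+4-7=12; pred: 26+3-7=22
Step 13: prey: 12+3-5=10; pred: 22+2-6=18
Step 14: prey: 10+3-3=10; pred: 18+1-5=14
Step 15: prey: 10+3-2=11; pred: 14+1-4=11
No extinction within 15 steps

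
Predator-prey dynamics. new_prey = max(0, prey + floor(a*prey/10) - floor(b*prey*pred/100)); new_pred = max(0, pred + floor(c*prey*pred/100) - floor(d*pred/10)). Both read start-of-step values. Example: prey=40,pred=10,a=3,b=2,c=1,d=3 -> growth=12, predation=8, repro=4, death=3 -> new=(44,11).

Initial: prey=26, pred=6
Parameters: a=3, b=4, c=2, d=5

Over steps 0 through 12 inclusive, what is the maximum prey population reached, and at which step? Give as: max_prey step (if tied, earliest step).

Answer: 38 7

Derivation:
Step 1: prey: 26+7-6=27; pred: 6+3-3=6
Step 2: prey: 27+8-6=29; pred: 6+3-3=6
Step 3: prey: 29+8-6=31; pred: 6+3-3=6
Step 4: prey: 31+9-7=33; pred: 6+3-3=6
Step 5: prey: 33+9-7=35; pred: 6+3-3=6
Step 6: prey: 35+10-8=37; pred: 6+4-3=7
Step 7: prey: 37+11-10=38; pred: 7+5-3=9
Step 8: prey: 38+11-13=36; pred: 9+6-4=11
Step 9: prey: 36+10-15=31; pred: 11+7-5=13
Step 10: prey: 31+9-16=24; pred: 13+8-6=15
Step 11: prey: 24+7-14=17; pred: 15+7-7=15
Step 12: prey: 17+5-10=12; pred: 15+5-7=13
Max prey = 38 at step 7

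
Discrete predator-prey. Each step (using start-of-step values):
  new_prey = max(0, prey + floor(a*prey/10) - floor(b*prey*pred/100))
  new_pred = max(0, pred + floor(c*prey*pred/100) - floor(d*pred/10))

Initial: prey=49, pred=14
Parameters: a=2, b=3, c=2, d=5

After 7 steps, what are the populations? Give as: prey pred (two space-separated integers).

Answer: 3 3

Derivation:
Step 1: prey: 49+9-20=38; pred: 14+13-7=20
Step 2: prey: 38+7-22=23; pred: 20+15-10=25
Step 3: prey: 23+4-17=10; pred: 25+11-12=24
Step 4: prey: 10+2-7=5; pred: 24+4-12=16
Step 5: prey: 5+1-2=4; pred: 16+1-8=9
Step 6: prey: 4+0-1=3; pred: 9+0-4=5
Step 7: prey: 3+0-0=3; pred: 5+0-2=3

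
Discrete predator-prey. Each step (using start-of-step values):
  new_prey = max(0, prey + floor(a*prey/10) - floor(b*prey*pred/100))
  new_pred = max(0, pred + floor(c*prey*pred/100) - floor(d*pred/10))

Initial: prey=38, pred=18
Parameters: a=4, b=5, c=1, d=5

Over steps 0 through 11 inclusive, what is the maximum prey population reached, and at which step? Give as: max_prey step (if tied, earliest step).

Step 1: prey: 38+15-34=19; pred: 18+6-9=15
Step 2: prey: 19+7-14=12; pred: 15+2-7=10
Step 3: prey: 12+4-6=10; pred: 10+1-5=6
Step 4: prey: 10+4-3=11; pred: 6+0-3=3
Step 5: prey: 11+4-1=14; pred: 3+0-1=2
Step 6: prey: 14+5-1=18; pred: 2+0-1=1
Step 7: prey: 18+7-0=25; pred: 1+0-0=1
Step 8: prey: 25+10-1=34; pred: 1+0-0=1
Step 9: prey: 34+13-1=46; pred: 1+0-0=1
Step 10: prey: 46+18-2=62; pred: 1+0-0=1
Step 11: prey: 62+24-3=83; pred: 1+0-0=1
Max prey = 83 at step 11

Answer: 83 11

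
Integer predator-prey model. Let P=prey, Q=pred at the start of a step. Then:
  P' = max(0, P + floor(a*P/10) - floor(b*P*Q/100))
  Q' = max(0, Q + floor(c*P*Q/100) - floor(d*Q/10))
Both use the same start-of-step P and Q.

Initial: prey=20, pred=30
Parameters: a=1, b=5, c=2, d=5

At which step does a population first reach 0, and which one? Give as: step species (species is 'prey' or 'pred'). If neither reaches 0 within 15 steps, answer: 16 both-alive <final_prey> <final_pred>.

Answer: 1 prey

Derivation:
Step 1: prey: 20+2-30=0; pred: 30+12-15=27
First extinction: prey at step 1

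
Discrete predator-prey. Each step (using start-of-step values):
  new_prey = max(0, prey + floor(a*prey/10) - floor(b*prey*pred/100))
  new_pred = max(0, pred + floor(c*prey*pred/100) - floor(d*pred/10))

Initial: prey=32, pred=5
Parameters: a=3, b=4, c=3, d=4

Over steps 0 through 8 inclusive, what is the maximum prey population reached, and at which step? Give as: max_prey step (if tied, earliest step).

Step 1: prey: 32+9-6=35; pred: 5+4-2=7
Step 2: prey: 35+10-9=36; pred: 7+7-2=12
Step 3: prey: 36+10-17=29; pred: 12+12-4=20
Step 4: prey: 29+8-23=14; pred: 20+17-8=29
Step 5: prey: 14+4-16=2; pred: 29+12-11=30
Step 6: prey: 2+0-2=0; pred: 30+1-12=19
Step 7: prey: 0+0-0=0; pred: 19+0-7=12
Step 8: prey: 0+0-0=0; pred: 12+0-4=8
Max prey = 36 at step 2

Answer: 36 2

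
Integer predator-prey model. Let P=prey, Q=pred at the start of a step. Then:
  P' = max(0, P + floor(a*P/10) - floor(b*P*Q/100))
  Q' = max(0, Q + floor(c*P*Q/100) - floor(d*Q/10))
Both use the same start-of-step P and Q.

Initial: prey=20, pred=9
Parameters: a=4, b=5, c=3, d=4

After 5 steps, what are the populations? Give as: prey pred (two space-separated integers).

Answer: 6 12

Derivation:
Step 1: prey: 20+8-9=19; pred: 9+5-3=11
Step 2: prey: 19+7-10=16; pred: 11+6-4=13
Step 3: prey: 16+6-10=12; pred: 13+6-5=14
Step 4: prey: 12+4-8=8; pred: 14+5-5=14
Step 5: prey: 8+3-5=6; pred: 14+3-5=12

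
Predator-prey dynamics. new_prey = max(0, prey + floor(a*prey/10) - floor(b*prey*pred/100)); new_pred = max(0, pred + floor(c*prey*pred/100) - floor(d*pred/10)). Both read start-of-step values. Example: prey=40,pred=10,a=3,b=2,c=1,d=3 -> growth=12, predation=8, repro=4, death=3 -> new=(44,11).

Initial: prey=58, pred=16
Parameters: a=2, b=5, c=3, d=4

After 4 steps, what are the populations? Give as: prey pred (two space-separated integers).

Step 1: prey: 58+11-46=23; pred: 16+27-6=37
Step 2: prey: 23+4-42=0; pred: 37+25-14=48
Step 3: prey: 0+0-0=0; pred: 48+0-19=29
Step 4: prey: 0+0-0=0; pred: 29+0-11=18

Answer: 0 18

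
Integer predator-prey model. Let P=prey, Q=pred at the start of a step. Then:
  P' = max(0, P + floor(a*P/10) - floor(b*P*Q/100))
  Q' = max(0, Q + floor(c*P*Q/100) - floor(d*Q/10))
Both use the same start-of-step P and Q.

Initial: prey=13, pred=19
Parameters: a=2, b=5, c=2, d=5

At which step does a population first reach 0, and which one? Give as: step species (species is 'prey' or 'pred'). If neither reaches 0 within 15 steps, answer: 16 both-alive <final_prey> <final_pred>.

Answer: 16 both-alive 1 1

Derivation:
Step 1: prey: 13+2-12=3; pred: 19+4-9=14
Step 2: prey: 3+0-2=1; pred: 14+0-7=7
Step 3: prey: 1+0-0=1; pred: 7+0-3=4
Step 4: prey: 1+0-0=1; pred: 4+0-2=2
Step 5: prey: 1+0-0=1; pred: 2+0-1=1
Step 6: prey: 1+0-0=1; pred: 1+0-0=1
Steps 7-15: state stable at prey=1, pred=1 (no change)
No extinction within 15 steps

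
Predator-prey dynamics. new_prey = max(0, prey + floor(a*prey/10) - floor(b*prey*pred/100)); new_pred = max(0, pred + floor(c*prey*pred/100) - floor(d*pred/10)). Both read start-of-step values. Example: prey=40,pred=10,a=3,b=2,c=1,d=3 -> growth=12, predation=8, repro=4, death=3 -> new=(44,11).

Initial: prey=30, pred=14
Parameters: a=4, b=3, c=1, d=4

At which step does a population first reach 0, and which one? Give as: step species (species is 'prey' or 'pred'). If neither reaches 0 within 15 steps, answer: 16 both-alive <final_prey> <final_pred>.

Step 1: prey: 30+12-12=30; pred: 14+4-5=13
Step 2: prey: 30+12-11=31; pred: 13+3-5=11
Step 3: prey: 31+12-10=33; pred: 11+3-4=10
Step 4: prey: 33+13-9=37; pred: 10+3-4=9
Step 5: prey: 37+14-9=42; pred: 9+3-3=9
Step 6: prey: 42+16-11=47; pred: 9+3-3=9
Step 7: prey: 47+18-12=53; pred: 9+4-3=10
Step 8: prey: 53+21-15=59; pred: 10+5-4=11
Step 9: prey: 59+23-19=63; pred: 11+6-4=13
Step 10: prey: 63+25-24=64; pred: 13+8-5=16
Step 11: prey: 64+25-30=59; pred: 16+10-6=20
Step 12: prey: 59+23-35=47; pred: 20+11-8=23
Step 13: prey: 47+18-32=33; pred: 23+10-9=24
Step 14: prey: 33+13-23=23; pred: 24+7-9=22
Step 15: prey: 23+9-15=17; pred: 22+5-8=19
No extinction within 15 steps

Answer: 16 both-alive 17 19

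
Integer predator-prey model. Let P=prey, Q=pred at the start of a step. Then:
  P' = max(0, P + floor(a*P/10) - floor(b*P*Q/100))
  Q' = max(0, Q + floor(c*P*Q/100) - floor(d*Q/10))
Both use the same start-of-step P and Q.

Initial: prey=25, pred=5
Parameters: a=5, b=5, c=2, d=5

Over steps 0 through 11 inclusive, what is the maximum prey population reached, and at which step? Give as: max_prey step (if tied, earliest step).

Answer: 54 4

Derivation:
Step 1: prey: 25+12-6=31; pred: 5+2-2=5
Step 2: prey: 31+15-7=39; pred: 5+3-2=6
Step 3: prey: 39+19-11=47; pred: 6+4-3=7
Step 4: prey: 47+23-16=54; pred: 7+6-3=10
Step 5: prey: 54+27-27=54; pred: 10+10-5=15
Step 6: prey: 54+27-40=41; pred: 15+16-7=24
Step 7: prey: 41+20-49=12; pred: 24+19-12=31
Step 8: prey: 12+6-18=0; pred: 31+7-15=23
Step 9: prey: 0+0-0=0; pred: 23+0-11=12
Step 10: prey: 0+0-0=0; pred: 12+0-6=6
Step 11: prey: 0+0-0=0; pred: 6+0-3=3
Max prey = 54 at step 4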